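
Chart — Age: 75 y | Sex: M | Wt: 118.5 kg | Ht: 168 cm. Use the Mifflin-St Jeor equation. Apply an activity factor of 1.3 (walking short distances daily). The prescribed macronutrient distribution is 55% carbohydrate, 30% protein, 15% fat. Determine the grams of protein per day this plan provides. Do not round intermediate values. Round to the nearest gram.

182 g/day

Mifflin-St Jeor (male): BMR = 10(118.5) + 6.25(168) − 5(75) + 5 = 1185 + 1050 − 375 + 5 = 1865 kcal/day.
TEE = 1865 × 1.3 = 2424.5 kcal/day.
Protein energy = 30% × 2424.5 = 727.35 kcal.
Protein = 727.35 ÷ 4 kcal/g = 181.8375 g.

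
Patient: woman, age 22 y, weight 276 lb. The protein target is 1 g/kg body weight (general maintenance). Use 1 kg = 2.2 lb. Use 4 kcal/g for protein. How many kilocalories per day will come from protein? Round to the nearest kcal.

Weight in kg = 276 ÷ 2.2 = 125.4545 kg.
Protein = 1 g/kg × 125.4545 kg = 125.4545 g/day.
Protein energy = 125.4545 g × 4 kcal/g = 501.8182 kcal/day.

502 kcal/day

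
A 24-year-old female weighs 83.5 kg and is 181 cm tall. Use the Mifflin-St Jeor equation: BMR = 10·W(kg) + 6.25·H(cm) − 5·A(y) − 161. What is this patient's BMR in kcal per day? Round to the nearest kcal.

1685 kcal per day

Mifflin-St Jeor (female): BMR = 10(83.5) + 6.25(181) − 5(24) − 161 = 835 + 1131.25 − 120 − 161 = 1685.25 kcal/day.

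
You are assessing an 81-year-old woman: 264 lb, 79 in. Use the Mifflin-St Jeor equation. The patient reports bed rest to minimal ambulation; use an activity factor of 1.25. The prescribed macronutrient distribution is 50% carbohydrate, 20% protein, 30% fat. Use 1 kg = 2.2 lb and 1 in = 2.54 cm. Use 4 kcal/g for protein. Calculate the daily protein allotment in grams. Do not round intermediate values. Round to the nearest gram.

Convert to metric: weight = 264 ÷ 2.2 = 120 kg; height = 79 × 2.54 = 200.66 cm.
Mifflin-St Jeor (female): BMR = 10(120) + 6.25(200.66) − 5(81) − 161 = 1200 + 1254.125 − 405 − 161 = 1888.125 kcal/day.
TEE = 1888.125 × 1.25 = 2360.1563 kcal/day.
Protein energy = 20% × 2360.1563 = 472.0313 kcal.
Protein = 472.0313 ÷ 4 kcal/g = 118.0078 g.

118 g/day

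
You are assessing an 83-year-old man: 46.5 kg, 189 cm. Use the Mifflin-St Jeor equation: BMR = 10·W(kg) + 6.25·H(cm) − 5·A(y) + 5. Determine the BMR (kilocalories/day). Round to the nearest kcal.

Mifflin-St Jeor (male): BMR = 10(46.5) + 6.25(189) − 5(83) + 5 = 465 + 1181.25 − 415 + 5 = 1236.25 kcal/day.

1236 kilocalories/day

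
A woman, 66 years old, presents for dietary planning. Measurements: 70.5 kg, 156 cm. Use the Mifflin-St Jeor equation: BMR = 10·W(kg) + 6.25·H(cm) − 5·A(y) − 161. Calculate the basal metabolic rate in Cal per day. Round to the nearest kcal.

Mifflin-St Jeor (female): BMR = 10(70.5) + 6.25(156) − 5(66) − 161 = 705 + 975 − 330 − 161 = 1189 kcal/day.

1189 Cal per day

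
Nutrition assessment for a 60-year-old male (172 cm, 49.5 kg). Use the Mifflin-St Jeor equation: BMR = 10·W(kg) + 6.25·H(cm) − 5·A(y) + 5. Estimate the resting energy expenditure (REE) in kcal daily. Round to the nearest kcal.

1275 kcal daily

Mifflin-St Jeor (male): BMR = 10(49.5) + 6.25(172) − 5(60) + 5 = 495 + 1075 − 300 + 5 = 1275 kcal/day.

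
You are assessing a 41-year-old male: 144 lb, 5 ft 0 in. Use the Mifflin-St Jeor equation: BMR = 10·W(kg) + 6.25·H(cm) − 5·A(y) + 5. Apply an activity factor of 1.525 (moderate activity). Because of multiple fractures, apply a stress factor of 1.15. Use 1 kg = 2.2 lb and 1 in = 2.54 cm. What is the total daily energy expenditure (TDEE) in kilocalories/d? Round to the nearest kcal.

2468 kilocalories/d

Convert to metric: weight = 144 ÷ 2.2 = 65.4545 kg; height = (5×12 + 0) × 2.54 = 60 × 2.54 = 152.4 cm.
Mifflin-St Jeor (male): BMR = 10(65.4545) + 6.25(152.4) − 5(41) + 5 = 654.5455 + 952.5 − 205 + 5 = 1407.0455 kcal/day.
TEE = BMR × activity factor = 1407.0455 × 1.525 = 2145.7443 kcal/day.
Apply stress factor: 2145.7443 × 1.15 = 2467.606 kcal/day.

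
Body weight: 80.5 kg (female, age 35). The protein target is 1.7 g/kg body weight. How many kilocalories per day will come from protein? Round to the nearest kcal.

Protein = 1.7 g/kg × 80.5 kg = 136.85 g/day.
Protein energy = 136.85 g × 4 kcal/g = 547.4 kcal/day.

547 kcal/day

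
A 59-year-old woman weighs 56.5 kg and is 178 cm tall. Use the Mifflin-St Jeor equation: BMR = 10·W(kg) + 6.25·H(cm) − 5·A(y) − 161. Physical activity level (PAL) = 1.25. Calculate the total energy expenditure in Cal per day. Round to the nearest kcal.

1527 Cal per day

Mifflin-St Jeor (female): BMR = 10(56.5) + 6.25(178) − 5(59) − 161 = 565 + 1112.5 − 295 − 161 = 1221.5 kcal/day.
TEE = BMR × activity factor = 1221.5 × 1.25 = 1526.875 kcal/day.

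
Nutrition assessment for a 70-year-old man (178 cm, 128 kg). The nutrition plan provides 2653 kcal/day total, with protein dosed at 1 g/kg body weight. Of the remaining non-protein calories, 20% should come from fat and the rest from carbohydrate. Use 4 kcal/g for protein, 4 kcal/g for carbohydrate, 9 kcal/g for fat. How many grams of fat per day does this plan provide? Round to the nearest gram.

48 g/day

Protein = 1 × 128 = 128 g → 128 × 4 = 512 kcal.
Non-protein calories = 2653 − 512 = 2141 kcal.
Fat: 20% × 2141 = 428.2 kcal; carbohydrate: 1712.8 kcal.
Fat: 428.2 kcal ÷ 9 kcal/g = 47.5778 g.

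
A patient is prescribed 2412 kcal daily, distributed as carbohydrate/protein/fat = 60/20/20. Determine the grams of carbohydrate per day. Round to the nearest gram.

362 g/day

Carbohydrate energy = 60% × 2412 = 1447.2 kcal.
At 4 kcal/g: 1447.2 ÷ 4 = 361.8 g.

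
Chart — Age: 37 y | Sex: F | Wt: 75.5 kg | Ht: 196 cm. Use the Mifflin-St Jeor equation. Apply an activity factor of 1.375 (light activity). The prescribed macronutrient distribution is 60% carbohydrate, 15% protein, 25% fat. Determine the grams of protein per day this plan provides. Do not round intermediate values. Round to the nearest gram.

84 g/day

Mifflin-St Jeor (female): BMR = 10(75.5) + 6.25(196) − 5(37) − 161 = 755 + 1225 − 185 − 161 = 1634 kcal/day.
TEE = 1634 × 1.375 = 2246.75 kcal/day.
Protein energy = 15% × 2246.75 = 337.0125 kcal.
Protein = 337.0125 ÷ 4 kcal/g = 84.2531 g.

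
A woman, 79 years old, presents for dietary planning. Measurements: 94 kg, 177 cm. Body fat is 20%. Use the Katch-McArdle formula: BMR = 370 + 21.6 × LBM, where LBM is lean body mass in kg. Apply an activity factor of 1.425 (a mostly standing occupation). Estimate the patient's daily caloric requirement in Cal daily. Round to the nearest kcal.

LBM = 94 × (1 − 0.2) = 75.2 kg. Katch-McArdle: BMR = 370 + 21.6 × 75.2 = 1994.32 kcal/day.
TEE = BMR × activity factor = 1994.32 × 1.425 = 2841.906 kcal/day.

2842 Cal daily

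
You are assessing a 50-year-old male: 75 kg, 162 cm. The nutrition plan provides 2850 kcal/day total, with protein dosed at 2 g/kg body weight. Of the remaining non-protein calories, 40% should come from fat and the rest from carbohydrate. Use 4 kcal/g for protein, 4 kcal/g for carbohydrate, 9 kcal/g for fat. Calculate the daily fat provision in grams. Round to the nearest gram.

Protein = 2 × 75 = 150 g → 150 × 4 = 600 kcal.
Non-protein calories = 2850 − 600 = 2250 kcal.
Fat: 40% × 2250 = 900 kcal; carbohydrate: 1350 kcal.
Fat: 900 kcal ÷ 9 kcal/g = 100 g.

100 g/day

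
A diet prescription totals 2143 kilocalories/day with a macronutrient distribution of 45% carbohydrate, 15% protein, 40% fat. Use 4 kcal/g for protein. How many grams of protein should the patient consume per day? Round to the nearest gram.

80 g/day

Protein energy = 15% × 2143 = 321.45 kcal.
At 4 kcal/g: 321.45 ÷ 4 = 80.3625 g.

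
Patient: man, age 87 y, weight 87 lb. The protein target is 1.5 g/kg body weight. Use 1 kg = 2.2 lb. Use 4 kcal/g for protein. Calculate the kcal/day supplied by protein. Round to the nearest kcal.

Weight in kg = 87 ÷ 2.2 = 39.5455 kg.
Protein = 1.5 g/kg × 39.5455 kg = 59.3182 g/day.
Protein energy = 59.3182 g × 4 kcal/g = 237.2727 kcal/day.

237 kcal/day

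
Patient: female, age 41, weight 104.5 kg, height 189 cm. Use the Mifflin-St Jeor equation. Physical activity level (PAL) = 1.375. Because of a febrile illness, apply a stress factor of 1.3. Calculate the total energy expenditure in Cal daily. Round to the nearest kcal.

Mifflin-St Jeor (female): BMR = 10(104.5) + 6.25(189) − 5(41) − 161 = 1045 + 1181.25 − 205 − 161 = 1860.25 kcal/day.
TEE = BMR × activity factor = 1860.25 × 1.375 = 2557.8438 kcal/day.
Apply stress factor: 2557.8438 × 1.3 = 3325.1969 kcal/day.

3325 Cal daily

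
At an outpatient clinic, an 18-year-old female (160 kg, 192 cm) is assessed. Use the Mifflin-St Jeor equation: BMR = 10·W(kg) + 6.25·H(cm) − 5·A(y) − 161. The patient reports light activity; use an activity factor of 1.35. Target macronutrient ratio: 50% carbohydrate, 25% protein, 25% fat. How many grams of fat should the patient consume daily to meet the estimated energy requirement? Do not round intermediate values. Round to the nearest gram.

Mifflin-St Jeor (female): BMR = 10(160) + 6.25(192) − 5(18) − 161 = 1600 + 1200 − 90 − 161 = 2549 kcal/day.
TEE = 2549 × 1.35 = 3441.15 kcal/day.
Fat energy = 25% × 3441.15 = 860.2875 kcal.
Fat = 860.2875 ÷ 9 kcal/g = 95.5875 g.

96 g/day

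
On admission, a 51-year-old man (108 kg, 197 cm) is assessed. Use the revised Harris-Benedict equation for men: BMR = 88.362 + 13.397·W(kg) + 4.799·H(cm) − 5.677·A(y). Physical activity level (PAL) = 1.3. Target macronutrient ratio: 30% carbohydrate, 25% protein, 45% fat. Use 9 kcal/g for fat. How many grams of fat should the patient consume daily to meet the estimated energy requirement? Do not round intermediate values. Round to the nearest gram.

142 g/day

Harris-Benedict: BMR = 88.362 + 13.397(108) + 4.799(197) − 5.677(51) = 2191.114 kcal/day.
TEE = 2191.114 × 1.3 = 2848.4482 kcal/day.
Fat energy = 45% × 2848.4482 = 1281.8017 kcal.
Fat = 1281.8017 ÷ 9 kcal/g = 142.4224 g.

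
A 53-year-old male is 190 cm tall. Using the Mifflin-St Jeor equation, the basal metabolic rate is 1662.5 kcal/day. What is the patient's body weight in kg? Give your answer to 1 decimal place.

1662.5 = 10·W + 6.25(190) − 5(53) + 5
10·W = 1662.5 − 927.5 = 735, so W = 73.5 kg.

73.5 kg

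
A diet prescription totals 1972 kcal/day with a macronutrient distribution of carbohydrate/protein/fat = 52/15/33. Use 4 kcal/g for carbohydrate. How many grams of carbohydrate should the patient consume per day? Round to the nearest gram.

Carbohydrate energy = 52% × 1972 = 1025.44 kcal.
At 4 kcal/g: 1025.44 ÷ 4 = 256.36 g.

256 g/day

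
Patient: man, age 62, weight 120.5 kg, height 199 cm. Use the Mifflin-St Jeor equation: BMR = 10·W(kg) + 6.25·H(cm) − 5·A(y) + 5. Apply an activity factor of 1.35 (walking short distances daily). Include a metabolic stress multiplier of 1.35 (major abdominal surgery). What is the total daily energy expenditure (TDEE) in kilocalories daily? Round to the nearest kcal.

Mifflin-St Jeor (male): BMR = 10(120.5) + 6.25(199) − 5(62) + 5 = 1205 + 1243.75 − 310 + 5 = 2143.75 kcal/day.
TEE = BMR × activity factor = 2143.75 × 1.35 = 2894.0625 kcal/day.
Apply stress factor: 2894.0625 × 1.35 = 3906.9844 kcal/day.

3907 kilocalories daily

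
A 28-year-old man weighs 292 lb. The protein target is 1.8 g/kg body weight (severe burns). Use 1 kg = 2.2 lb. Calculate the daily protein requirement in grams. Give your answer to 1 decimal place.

Weight in kg = 292 ÷ 2.2 = 132.7273 kg.
Protein = 1.8 g/kg × 132.7273 kg = 238.9091 g/day.

238.9 g/day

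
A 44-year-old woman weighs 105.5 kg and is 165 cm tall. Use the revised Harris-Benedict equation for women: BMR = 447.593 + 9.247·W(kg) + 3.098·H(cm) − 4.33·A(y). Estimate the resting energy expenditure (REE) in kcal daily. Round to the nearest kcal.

1744 kcal daily

Harris-Benedict: BMR = 447.593 + 9.247(105.5) + 3.098(165) − 4.33(44) = 1743.8015 kcal/day.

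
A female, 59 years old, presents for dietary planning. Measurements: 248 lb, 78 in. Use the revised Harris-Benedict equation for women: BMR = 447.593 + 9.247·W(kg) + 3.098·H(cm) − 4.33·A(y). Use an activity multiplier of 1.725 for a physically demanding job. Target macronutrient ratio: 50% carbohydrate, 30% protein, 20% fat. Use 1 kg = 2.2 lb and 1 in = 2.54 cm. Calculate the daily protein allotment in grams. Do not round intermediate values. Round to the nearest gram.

Convert to metric: weight = 248 ÷ 2.2 = 112.7273 kg; height = 78 × 2.54 = 198.12 cm.
Harris-Benedict: BMR = 447.593 + 9.247(112.7273) + 3.098(198.12) − 4.33(59) = 1848.2879 kcal/day.
TEE = 1848.2879 × 1.725 = 3188.2965 kcal/day.
Protein energy = 30% × 3188.2965 = 956.489 kcal.
Protein = 956.489 ÷ 4 kcal/g = 239.1222 g.

239 g/day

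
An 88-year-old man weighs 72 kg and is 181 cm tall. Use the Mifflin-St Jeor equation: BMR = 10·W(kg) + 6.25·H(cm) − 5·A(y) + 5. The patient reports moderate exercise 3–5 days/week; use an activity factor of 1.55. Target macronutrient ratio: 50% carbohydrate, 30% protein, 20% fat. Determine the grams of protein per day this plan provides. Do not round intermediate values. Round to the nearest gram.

Mifflin-St Jeor (male): BMR = 10(72) + 6.25(181) − 5(88) + 5 = 720 + 1131.25 − 440 + 5 = 1416.25 kcal/day.
TEE = 1416.25 × 1.55 = 2195.1875 kcal/day.
Protein energy = 30% × 2195.1875 = 658.5563 kcal.
Protein = 658.5563 ÷ 4 kcal/g = 164.6391 g.

165 g/day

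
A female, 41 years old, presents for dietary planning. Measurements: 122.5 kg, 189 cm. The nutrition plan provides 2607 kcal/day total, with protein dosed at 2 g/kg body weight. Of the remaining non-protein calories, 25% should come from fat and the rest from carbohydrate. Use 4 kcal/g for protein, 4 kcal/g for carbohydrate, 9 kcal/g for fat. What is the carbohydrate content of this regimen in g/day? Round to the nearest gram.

Protein = 2 × 122.5 = 245 g → 245 × 4 = 980 kcal.
Non-protein calories = 2607 − 980 = 1627 kcal.
Fat: 25% × 1627 = 406.75 kcal; carbohydrate: 1220.25 kcal.
Carbohydrate: 1220.25 kcal ÷ 4 kcal/g = 305.0625 g.

305 g/day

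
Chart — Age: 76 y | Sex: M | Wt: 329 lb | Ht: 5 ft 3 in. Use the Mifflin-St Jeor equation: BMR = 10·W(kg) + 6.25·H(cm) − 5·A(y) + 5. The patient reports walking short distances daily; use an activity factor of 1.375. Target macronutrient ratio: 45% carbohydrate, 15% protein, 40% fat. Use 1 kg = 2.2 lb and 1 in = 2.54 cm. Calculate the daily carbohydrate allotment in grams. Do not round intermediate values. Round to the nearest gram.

328 g/day

Convert to metric: weight = 329 ÷ 2.2 = 149.5455 kg; height = (5×12 + 3) × 2.54 = 63 × 2.54 = 160.02 cm.
Mifflin-St Jeor (male): BMR = 10(149.5455) + 6.25(160.02) − 5(76) + 5 = 1495.4545 + 1000.125 − 380 + 5 = 2120.5795 kcal/day.
TEE = 2120.5795 × 1.375 = 2915.7969 kcal/day.
Carbohydrate energy = 45% × 2915.7969 = 1312.1086 kcal.
Carbohydrate = 1312.1086 ÷ 4 kcal/g = 328.0271 g.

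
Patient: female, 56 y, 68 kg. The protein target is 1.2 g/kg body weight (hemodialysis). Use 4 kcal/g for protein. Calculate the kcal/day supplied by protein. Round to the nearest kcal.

Protein = 1.2 g/kg × 68 kg = 81.6 g/day.
Protein energy = 81.6 g × 4 kcal/g = 326.4 kcal/day.

326 kcal/day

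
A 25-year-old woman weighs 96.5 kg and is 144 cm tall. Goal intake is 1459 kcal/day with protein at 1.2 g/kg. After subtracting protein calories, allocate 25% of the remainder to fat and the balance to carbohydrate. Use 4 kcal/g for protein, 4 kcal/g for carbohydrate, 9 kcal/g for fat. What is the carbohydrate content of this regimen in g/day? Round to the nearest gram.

187 g/day

Protein = 1.2 × 96.5 = 115.8 g → 115.8 × 4 = 463.2 kcal.
Non-protein calories = 1459 − 463.2 = 995.8 kcal.
Fat: 25% × 995.8 = 248.95 kcal; carbohydrate: 746.85 kcal.
Carbohydrate: 746.85 kcal ÷ 4 kcal/g = 186.7125 g.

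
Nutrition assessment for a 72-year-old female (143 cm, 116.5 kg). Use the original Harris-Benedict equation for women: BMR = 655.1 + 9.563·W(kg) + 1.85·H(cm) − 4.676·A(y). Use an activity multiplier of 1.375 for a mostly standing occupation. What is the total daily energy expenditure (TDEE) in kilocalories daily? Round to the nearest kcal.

Harris-Benedict: BMR = 655.1 + 9.563(116.5) + 1.85(143) − 4.676(72) = 1697.0675 kcal/day.
TEE = BMR × activity factor = 1697.0675 × 1.375 = 2333.4678 kcal/day.

2333 kilocalories daily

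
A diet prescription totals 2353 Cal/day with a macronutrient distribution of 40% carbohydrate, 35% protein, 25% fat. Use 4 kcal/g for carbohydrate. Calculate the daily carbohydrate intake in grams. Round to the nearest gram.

235 g/day

Carbohydrate energy = 40% × 2353 = 941.2 kcal.
At 4 kcal/g: 941.2 ÷ 4 = 235.3 g.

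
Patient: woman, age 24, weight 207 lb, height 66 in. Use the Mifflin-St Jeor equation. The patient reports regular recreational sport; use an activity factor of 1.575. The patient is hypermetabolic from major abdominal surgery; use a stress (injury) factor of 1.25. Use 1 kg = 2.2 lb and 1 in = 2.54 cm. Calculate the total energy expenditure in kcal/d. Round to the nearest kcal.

Convert to metric: weight = 207 ÷ 2.2 = 94.0909 kg; height = 66 × 2.54 = 167.64 cm.
Mifflin-St Jeor (female): BMR = 10(94.0909) + 6.25(167.64) − 5(24) − 161 = 940.9091 + 1047.75 − 120 − 161 = 1707.6591 kcal/day.
TEE = BMR × activity factor = 1707.6591 × 1.575 = 2689.5631 kcal/day.
Apply stress factor: 2689.5631 × 1.25 = 3361.9538 kcal/day.

3362 kcal/d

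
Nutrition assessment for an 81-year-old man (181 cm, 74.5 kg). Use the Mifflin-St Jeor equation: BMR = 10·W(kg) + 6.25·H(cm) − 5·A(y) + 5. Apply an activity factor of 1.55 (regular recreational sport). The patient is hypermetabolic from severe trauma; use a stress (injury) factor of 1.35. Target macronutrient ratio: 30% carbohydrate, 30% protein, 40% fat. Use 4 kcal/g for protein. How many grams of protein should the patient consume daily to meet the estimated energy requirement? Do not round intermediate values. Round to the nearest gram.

232 g/day

Mifflin-St Jeor (male): BMR = 10(74.5) + 6.25(181) − 5(81) + 5 = 745 + 1131.25 − 405 + 5 = 1476.25 kcal/day.
TEE = 1476.25 × 1.55 = 2288.1875 kcal/day.
With stress factor 1.35: 2288.1875 × 1.35 = 3089.0531 kcal/day.
Protein energy = 30% × 3089.0531 = 926.7159 kcal.
Protein = 926.7159 ÷ 4 kcal/g = 231.679 g.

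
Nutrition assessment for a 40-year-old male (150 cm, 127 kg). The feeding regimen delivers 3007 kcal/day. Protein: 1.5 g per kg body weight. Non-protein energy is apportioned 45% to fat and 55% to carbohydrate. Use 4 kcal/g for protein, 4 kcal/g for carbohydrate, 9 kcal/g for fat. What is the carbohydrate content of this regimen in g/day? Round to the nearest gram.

Protein = 1.5 × 127 = 190.5 g → 190.5 × 4 = 762 kcal.
Non-protein calories = 3007 − 762 = 2245 kcal.
Fat: 45% × 2245 = 1010.25 kcal; carbohydrate: 1234.75 kcal.
Carbohydrate: 1234.75 kcal ÷ 4 kcal/g = 308.6875 g.

309 g/day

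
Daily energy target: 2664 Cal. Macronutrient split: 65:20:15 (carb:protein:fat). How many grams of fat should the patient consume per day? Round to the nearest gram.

44 g/day

Fat energy = 15% × 2664 = 399.6 kcal.
At 9 kcal/g: 399.6 ÷ 9 = 44.4 g.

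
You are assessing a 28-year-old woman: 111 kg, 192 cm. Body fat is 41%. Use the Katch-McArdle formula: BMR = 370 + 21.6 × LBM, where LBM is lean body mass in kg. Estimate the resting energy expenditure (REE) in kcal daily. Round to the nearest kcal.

1785 kcal daily

LBM = 111 × (1 − 0.41) = 65.49 kg. Katch-McArdle: BMR = 370 + 21.6 × 65.49 = 1784.584 kcal/day.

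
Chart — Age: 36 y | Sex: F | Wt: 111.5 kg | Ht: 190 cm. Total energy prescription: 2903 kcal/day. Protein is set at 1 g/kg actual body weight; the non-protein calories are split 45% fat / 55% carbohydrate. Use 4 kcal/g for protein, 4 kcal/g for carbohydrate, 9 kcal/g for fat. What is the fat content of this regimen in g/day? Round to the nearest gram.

Protein = 1 × 111.5 = 111.5 g → 111.5 × 4 = 446 kcal.
Non-protein calories = 2903 − 446 = 2457 kcal.
Fat: 45% × 2457 = 1105.65 kcal; carbohydrate: 1351.35 kcal.
Fat: 1105.65 kcal ÷ 9 kcal/g = 122.85 g.

123 g/day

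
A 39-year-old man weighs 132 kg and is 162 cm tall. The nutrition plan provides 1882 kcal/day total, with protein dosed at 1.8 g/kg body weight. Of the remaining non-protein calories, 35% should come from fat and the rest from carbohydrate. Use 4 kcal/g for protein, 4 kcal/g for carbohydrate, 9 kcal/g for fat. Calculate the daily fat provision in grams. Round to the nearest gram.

Protein = 1.8 × 132 = 237.6 g → 237.6 × 4 = 950.4 kcal.
Non-protein calories = 1882 − 950.4 = 931.6 kcal.
Fat: 35% × 931.6 = 326.06 kcal; carbohydrate: 605.54 kcal.
Fat: 326.06 kcal ÷ 9 kcal/g = 36.2289 g.

36 g/day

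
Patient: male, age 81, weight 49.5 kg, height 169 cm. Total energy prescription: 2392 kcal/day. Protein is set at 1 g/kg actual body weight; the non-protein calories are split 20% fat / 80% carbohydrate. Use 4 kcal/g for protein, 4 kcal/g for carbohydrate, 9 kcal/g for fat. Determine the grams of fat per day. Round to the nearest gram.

49 g/day

Protein = 1 × 49.5 = 49.5 g → 49.5 × 4 = 198 kcal.
Non-protein calories = 2392 − 198 = 2194 kcal.
Fat: 20% × 2194 = 438.8 kcal; carbohydrate: 1755.2 kcal.
Fat: 438.8 kcal ÷ 9 kcal/g = 48.7556 g.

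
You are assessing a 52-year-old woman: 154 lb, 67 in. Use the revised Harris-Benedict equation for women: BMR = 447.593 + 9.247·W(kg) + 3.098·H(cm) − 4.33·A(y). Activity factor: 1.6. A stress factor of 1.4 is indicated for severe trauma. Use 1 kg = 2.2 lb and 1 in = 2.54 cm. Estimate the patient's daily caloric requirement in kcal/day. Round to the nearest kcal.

3129 kcal/day

Convert to metric: weight = 154 ÷ 2.2 = 70 kg; height = 67 × 2.54 = 170.18 cm.
Harris-Benedict: BMR = 447.593 + 9.247(70) + 3.098(170.18) − 4.33(52) = 1396.9406 kcal/day.
TEE = BMR × activity factor = 1396.9406 × 1.6 = 2235.105 kcal/day.
Apply stress factor: 2235.105 × 1.4 = 3129.147 kcal/day.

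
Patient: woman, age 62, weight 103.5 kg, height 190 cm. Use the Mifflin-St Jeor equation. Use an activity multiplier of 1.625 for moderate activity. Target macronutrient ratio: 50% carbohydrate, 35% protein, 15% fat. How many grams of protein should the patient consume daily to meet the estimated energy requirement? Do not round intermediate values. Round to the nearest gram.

249 g/day

Mifflin-St Jeor (female): BMR = 10(103.5) + 6.25(190) − 5(62) − 161 = 1035 + 1187.5 − 310 − 161 = 1751.5 kcal/day.
TEE = 1751.5 × 1.625 = 2846.1875 kcal/day.
Protein energy = 35% × 2846.1875 = 996.1656 kcal.
Protein = 996.1656 ÷ 4 kcal/g = 249.0414 g.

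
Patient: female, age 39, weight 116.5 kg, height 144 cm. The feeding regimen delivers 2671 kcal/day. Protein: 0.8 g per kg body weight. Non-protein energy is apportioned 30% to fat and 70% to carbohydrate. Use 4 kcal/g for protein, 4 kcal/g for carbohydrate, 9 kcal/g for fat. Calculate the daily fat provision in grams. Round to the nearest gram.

77 g/day

Protein = 0.8 × 116.5 = 93.2 g → 93.2 × 4 = 372.8 kcal.
Non-protein calories = 2671 − 372.8 = 2298.2 kcal.
Fat: 30% × 2298.2 = 689.46 kcal; carbohydrate: 1608.74 kcal.
Fat: 689.46 kcal ÷ 9 kcal/g = 76.6067 g.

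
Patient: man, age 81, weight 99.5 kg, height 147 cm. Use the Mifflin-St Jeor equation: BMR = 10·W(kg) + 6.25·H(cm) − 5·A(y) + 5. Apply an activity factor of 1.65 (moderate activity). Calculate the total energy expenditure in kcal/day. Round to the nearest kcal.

2498 kcal/day

Mifflin-St Jeor (male): BMR = 10(99.5) + 6.25(147) − 5(81) + 5 = 995 + 918.75 − 405 + 5 = 1513.75 kcal/day.
TEE = BMR × activity factor = 1513.75 × 1.65 = 2497.6875 kcal/day.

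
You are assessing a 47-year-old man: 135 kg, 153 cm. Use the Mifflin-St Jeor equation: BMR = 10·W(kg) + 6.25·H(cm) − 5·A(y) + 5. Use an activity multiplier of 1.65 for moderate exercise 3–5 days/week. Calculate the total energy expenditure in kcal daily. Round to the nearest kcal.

Mifflin-St Jeor (male): BMR = 10(135) + 6.25(153) − 5(47) + 5 = 1350 + 956.25 − 235 + 5 = 2076.25 kcal/day.
TEE = BMR × activity factor = 2076.25 × 1.65 = 3425.8125 kcal/day.

3426 kcal daily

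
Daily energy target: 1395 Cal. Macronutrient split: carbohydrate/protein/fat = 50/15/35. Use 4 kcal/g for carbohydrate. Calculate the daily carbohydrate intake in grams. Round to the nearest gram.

Carbohydrate energy = 50% × 1395 = 697.5 kcal.
At 4 kcal/g: 697.5 ÷ 4 = 174.375 g.

174 g/day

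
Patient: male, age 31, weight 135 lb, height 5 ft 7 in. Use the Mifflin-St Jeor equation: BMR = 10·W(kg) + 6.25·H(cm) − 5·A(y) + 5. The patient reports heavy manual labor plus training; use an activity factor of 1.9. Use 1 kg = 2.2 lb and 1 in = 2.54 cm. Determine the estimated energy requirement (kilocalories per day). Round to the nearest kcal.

2902 kilocalories per day

Convert to metric: weight = 135 ÷ 2.2 = 61.3636 kg; height = (5×12 + 7) × 2.54 = 67 × 2.54 = 170.18 cm.
Mifflin-St Jeor (male): BMR = 10(61.3636) + 6.25(170.18) − 5(31) + 5 = 613.6364 + 1063.625 − 155 + 5 = 1527.2614 kcal/day.
TEE = BMR × activity factor = 1527.2614 × 1.9 = 2901.7966 kcal/day.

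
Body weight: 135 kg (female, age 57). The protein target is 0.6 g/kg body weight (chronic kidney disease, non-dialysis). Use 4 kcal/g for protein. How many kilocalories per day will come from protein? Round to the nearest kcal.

Protein = 0.6 g/kg × 135 kg = 81 g/day.
Protein energy = 81 g × 4 kcal/g = 324 kcal/day.

324 kcal/day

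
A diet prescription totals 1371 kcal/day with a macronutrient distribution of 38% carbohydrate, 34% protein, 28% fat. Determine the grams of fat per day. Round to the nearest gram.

Fat energy = 28% × 1371 = 383.88 kcal.
At 9 kcal/g: 383.88 ÷ 9 = 42.6533 g.

43 g/day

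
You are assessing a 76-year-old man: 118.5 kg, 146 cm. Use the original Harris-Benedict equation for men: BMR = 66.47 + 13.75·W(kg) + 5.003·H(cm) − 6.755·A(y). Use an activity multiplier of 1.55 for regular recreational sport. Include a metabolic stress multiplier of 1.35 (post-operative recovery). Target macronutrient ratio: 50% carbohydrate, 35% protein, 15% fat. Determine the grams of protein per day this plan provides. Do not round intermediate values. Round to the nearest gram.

350 g/day

Harris-Benedict: BMR = 66.47 + 13.75(118.5) + 5.003(146) − 6.755(76) = 1912.903 kcal/day.
TEE = 1912.903 × 1.55 = 2964.9997 kcal/day.
With stress factor 1.35: 2964.9997 × 1.35 = 4002.7495 kcal/day.
Protein energy = 35% × 4002.7495 = 1400.9623 kcal.
Protein = 1400.9623 ÷ 4 kcal/g = 350.2406 g.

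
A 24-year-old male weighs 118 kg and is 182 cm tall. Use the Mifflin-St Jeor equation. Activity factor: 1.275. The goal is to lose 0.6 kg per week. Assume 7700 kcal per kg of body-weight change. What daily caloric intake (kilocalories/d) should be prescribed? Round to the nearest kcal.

2148 kilocalories/d

Mifflin-St Jeor (male): BMR = 10(118) + 6.25(182) − 5(24) + 5 = 1180 + 1137.5 − 120 + 5 = 2202.5 kcal/day.
TEE = 2202.5 × 1.275 = 2808.1875 kcal/day.
Required daily deficit = 0.6 × 7700 ÷ 7 = 660 kcal/day.
Target intake = 2808.1875 − 660 = 2148.1875 kcal/day.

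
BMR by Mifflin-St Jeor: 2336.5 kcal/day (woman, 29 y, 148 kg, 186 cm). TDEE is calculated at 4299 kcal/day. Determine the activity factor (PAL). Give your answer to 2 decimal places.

Activity factor = TEE ÷ BMR = 4299 ÷ 2336.5 = 1.84.

1.84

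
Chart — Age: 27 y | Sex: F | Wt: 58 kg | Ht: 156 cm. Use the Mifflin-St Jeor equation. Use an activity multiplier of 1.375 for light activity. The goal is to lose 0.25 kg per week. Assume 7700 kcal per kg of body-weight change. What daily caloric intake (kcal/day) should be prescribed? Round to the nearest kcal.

Mifflin-St Jeor (female): BMR = 10(58) + 6.25(156) − 5(27) − 161 = 580 + 975 − 135 − 161 = 1259 kcal/day.
TEE = 1259 × 1.375 = 1731.125 kcal/day.
Required daily deficit = 0.25 × 7700 ÷ 7 = 275 kcal/day.
Target intake = 1731.125 − 275 = 1456.125 kcal/day.

1456 kcal/day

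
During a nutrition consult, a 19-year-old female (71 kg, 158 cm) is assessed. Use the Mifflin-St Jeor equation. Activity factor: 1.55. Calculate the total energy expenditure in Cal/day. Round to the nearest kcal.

Mifflin-St Jeor (female): BMR = 10(71) + 6.25(158) − 5(19) − 161 = 710 + 987.5 − 95 − 161 = 1441.5 kcal/day.
TEE = BMR × activity factor = 1441.5 × 1.55 = 2234.325 kcal/day.

2234 Cal/day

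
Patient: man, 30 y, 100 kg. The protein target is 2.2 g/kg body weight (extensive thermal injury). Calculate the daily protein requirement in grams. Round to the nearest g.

220 g/day

Protein = 2.2 g/kg × 100 kg = 220 g/day.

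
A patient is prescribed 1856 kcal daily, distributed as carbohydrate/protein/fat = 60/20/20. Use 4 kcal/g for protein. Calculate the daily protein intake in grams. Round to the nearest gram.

Protein energy = 20% × 1856 = 371.2 kcal.
At 4 kcal/g: 371.2 ÷ 4 = 92.8 g.

93 g/day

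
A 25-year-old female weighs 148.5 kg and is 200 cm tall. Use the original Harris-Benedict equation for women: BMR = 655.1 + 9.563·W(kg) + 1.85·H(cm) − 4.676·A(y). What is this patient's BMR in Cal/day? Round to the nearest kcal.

Harris-Benedict: BMR = 655.1 + 9.563(148.5) + 1.85(200) − 4.676(25) = 2328.3055 kcal/day.

2328 Cal/day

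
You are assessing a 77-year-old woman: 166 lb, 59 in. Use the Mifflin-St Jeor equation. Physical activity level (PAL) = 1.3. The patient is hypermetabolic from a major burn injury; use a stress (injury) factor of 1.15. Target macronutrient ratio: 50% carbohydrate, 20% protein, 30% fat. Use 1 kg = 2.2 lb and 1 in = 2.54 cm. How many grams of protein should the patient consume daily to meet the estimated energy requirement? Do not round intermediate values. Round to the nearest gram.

Convert to metric: weight = 166 ÷ 2.2 = 75.4545 kg; height = 59 × 2.54 = 149.86 cm.
Mifflin-St Jeor (female): BMR = 10(75.4545) + 6.25(149.86) − 5(77) − 161 = 754.5455 + 936.625 − 385 − 161 = 1145.1705 kcal/day.
TEE = 1145.1705 × 1.3 = 1488.7216 kcal/day.
With stress factor 1.15: 1488.7216 × 1.15 = 1712.0298 kcal/day.
Protein energy = 20% × 1712.0298 = 342.406 kcal.
Protein = 342.406 ÷ 4 kcal/g = 85.6015 g.

86 g/day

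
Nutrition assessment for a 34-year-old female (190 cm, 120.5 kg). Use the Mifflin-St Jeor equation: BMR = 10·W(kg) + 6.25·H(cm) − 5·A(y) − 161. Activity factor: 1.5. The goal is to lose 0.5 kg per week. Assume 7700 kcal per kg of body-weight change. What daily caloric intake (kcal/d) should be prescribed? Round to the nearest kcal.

Mifflin-St Jeor (female): BMR = 10(120.5) + 6.25(190) − 5(34) − 161 = 1205 + 1187.5 − 170 − 161 = 2061.5 kcal/day.
TEE = 2061.5 × 1.5 = 3092.25 kcal/day.
Required daily deficit = 0.5 × 7700 ÷ 7 = 550 kcal/day.
Target intake = 3092.25 − 550 = 2542.25 kcal/day.

2542 kcal/d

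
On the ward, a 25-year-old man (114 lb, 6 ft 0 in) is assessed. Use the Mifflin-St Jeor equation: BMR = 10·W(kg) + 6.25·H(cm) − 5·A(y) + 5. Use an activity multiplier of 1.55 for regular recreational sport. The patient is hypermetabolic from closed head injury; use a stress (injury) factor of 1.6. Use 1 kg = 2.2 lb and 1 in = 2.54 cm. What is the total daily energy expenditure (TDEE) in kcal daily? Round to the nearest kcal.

3822 kcal daily

Convert to metric: weight = 114 ÷ 2.2 = 51.8182 kg; height = (6×12 + 0) × 2.54 = 72 × 2.54 = 182.88 cm.
Mifflin-St Jeor (male): BMR = 10(51.8182) + 6.25(182.88) − 5(25) + 5 = 518.1818 + 1143 − 125 + 5 = 1541.1818 kcal/day.
TEE = BMR × activity factor = 1541.1818 × 1.55 = 2388.8318 kcal/day.
Apply stress factor: 2388.8318 × 1.6 = 3822.1309 kcal/day.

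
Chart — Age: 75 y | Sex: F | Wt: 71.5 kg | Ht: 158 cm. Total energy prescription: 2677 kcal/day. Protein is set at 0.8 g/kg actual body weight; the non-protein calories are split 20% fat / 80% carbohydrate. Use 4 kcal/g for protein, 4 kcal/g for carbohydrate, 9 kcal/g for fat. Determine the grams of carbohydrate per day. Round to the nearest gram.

490 g/day

Protein = 0.8 × 71.5 = 57.2 g → 57.2 × 4 = 228.8 kcal.
Non-protein calories = 2677 − 228.8 = 2448.2 kcal.
Fat: 20% × 2448.2 = 489.64 kcal; carbohydrate: 1958.56 kcal.
Carbohydrate: 1958.56 kcal ÷ 4 kcal/g = 489.64 g.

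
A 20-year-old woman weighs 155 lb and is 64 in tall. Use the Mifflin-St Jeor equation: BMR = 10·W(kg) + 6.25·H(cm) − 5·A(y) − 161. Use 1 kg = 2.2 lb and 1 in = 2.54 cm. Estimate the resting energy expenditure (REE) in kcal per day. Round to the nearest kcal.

1460 kcal per day

Convert to metric: weight = 155 ÷ 2.2 = 70.4545 kg; height = 64 × 2.54 = 162.56 cm.
Mifflin-St Jeor (female): BMR = 10(70.4545) + 6.25(162.56) − 5(20) − 161 = 704.5455 + 1016 − 100 − 161 = 1459.5455 kcal/day.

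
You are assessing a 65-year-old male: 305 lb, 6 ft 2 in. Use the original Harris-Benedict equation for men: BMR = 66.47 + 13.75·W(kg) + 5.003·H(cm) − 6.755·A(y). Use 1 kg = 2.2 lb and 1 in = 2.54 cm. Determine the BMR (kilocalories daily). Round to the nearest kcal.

2474 kilocalories daily

Convert to metric: weight = 305 ÷ 2.2 = 138.6364 kg; height = (6×12 + 2) × 2.54 = 74 × 2.54 = 187.96 cm.
Harris-Benedict: BMR = 66.47 + 13.75(138.6364) + 5.003(187.96) − 6.755(65) = 2474.0089 kcal/day.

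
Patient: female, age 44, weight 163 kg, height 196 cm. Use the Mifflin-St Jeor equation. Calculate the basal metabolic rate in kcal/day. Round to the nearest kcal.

2474 kcal/day

Mifflin-St Jeor (female): BMR = 10(163) + 6.25(196) − 5(44) − 161 = 1630 + 1225 − 220 − 161 = 2474 kcal/day.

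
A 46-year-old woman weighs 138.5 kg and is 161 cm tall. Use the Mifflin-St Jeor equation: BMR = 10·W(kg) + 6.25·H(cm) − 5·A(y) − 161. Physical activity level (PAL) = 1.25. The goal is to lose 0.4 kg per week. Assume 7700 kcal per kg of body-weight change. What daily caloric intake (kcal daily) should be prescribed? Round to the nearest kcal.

Mifflin-St Jeor (female): BMR = 10(138.5) + 6.25(161) − 5(46) − 161 = 1385 + 1006.25 − 230 − 161 = 2000.25 kcal/day.
TEE = 2000.25 × 1.25 = 2500.3125 kcal/day.
Required daily deficit = 0.4 × 7700 ÷ 7 = 440 kcal/day.
Target intake = 2500.3125 − 440 = 2060.3125 kcal/day.

2060 kcal daily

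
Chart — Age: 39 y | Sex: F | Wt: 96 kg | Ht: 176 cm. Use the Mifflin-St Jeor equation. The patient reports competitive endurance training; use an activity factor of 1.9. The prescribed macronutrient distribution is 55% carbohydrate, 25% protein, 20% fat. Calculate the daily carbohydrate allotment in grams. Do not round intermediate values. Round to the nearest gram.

Mifflin-St Jeor (female): BMR = 10(96) + 6.25(176) − 5(39) − 161 = 960 + 1100 − 195 − 161 = 1704 kcal/day.
TEE = 1704 × 1.9 = 3237.6 kcal/day.
Carbohydrate energy = 55% × 3237.6 = 1780.68 kcal.
Carbohydrate = 1780.68 ÷ 4 kcal/g = 445.17 g.

445 g/day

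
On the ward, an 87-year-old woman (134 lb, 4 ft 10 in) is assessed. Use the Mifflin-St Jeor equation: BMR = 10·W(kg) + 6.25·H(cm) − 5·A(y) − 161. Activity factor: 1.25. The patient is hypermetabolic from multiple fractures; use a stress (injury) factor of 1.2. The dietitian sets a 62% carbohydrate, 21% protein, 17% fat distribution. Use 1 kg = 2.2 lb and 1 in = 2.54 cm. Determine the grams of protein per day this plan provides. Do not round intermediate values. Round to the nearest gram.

Convert to metric: weight = 134 ÷ 2.2 = 60.9091 kg; height = (4×12 + 10) × 2.54 = 58 × 2.54 = 147.32 cm.
Mifflin-St Jeor (female): BMR = 10(60.9091) + 6.25(147.32) − 5(87) − 161 = 609.0909 + 920.75 − 435 − 161 = 933.8409 kcal/day.
TEE = 933.8409 × 1.25 = 1167.3011 kcal/day.
With stress factor 1.2: 1167.3011 × 1.2 = 1400.7614 kcal/day.
Protein energy = 21% × 1400.7614 = 294.1599 kcal.
Protein = 294.1599 ÷ 4 kcal/g = 73.54 g.

74 g/day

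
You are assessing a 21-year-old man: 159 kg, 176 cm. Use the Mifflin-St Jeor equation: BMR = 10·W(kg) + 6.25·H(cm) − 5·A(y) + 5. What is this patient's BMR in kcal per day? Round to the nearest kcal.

Mifflin-St Jeor (male): BMR = 10(159) + 6.25(176) − 5(21) + 5 = 1590 + 1100 − 105 + 5 = 2590 kcal/day.

2590 kcal per day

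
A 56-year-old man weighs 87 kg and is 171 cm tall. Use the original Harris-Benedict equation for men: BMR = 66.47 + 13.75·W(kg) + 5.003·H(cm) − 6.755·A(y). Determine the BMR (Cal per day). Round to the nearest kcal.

1740 Cal per day

Harris-Benedict: BMR = 66.47 + 13.75(87) + 5.003(171) − 6.755(56) = 1739.953 kcal/day.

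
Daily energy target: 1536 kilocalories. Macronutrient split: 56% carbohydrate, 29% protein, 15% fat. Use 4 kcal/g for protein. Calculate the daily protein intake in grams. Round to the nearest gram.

Protein energy = 29% × 1536 = 445.44 kcal.
At 4 kcal/g: 445.44 ÷ 4 = 111.36 g.

111 g/day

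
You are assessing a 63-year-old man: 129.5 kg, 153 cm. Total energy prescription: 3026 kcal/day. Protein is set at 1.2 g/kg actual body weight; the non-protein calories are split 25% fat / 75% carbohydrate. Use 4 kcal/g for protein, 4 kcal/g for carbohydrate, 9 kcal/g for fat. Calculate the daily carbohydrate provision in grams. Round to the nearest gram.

Protein = 1.2 × 129.5 = 155.4 g → 155.4 × 4 = 621.6 kcal.
Non-protein calories = 3026 − 621.6 = 2404.4 kcal.
Fat: 25% × 2404.4 = 601.1 kcal; carbohydrate: 1803.3 kcal.
Carbohydrate: 1803.3 kcal ÷ 4 kcal/g = 450.825 g.

451 g/day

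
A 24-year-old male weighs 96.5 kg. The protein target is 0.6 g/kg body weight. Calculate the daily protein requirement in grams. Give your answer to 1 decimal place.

Protein = 0.6 g/kg × 96.5 kg = 57.9 g/day.

57.9 g/day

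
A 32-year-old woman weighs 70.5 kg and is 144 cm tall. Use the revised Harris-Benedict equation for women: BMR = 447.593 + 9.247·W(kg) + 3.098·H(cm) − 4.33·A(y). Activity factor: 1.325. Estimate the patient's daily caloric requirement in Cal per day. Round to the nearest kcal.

Harris-Benedict: BMR = 447.593 + 9.247(70.5) + 3.098(144) − 4.33(32) = 1407.0585 kcal/day.
TEE = BMR × activity factor = 1407.0585 × 1.325 = 1864.3525 kcal/day.

1864 Cal per day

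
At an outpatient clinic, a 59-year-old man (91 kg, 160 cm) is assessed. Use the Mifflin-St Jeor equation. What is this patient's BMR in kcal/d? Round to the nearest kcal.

Mifflin-St Jeor (male): BMR = 10(91) + 6.25(160) − 5(59) + 5 = 910 + 1000 − 295 + 5 = 1620 kcal/day.

1620 kcal/d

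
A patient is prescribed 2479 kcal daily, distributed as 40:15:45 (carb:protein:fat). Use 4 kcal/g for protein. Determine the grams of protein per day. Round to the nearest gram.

93 g/day

Protein energy = 15% × 2479 = 371.85 kcal.
At 4 kcal/g: 371.85 ÷ 4 = 92.9625 g.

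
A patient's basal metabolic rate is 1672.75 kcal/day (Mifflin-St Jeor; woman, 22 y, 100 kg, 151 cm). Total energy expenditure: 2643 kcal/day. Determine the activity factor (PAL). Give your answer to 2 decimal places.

Activity factor = TEE ÷ BMR = 2643 ÷ 1672.75 = 1.58.

1.58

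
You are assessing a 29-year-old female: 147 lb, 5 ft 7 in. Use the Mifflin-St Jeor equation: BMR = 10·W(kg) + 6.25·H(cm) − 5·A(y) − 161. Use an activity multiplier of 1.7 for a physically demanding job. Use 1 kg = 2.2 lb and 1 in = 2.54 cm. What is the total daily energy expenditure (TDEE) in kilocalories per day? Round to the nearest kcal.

Convert to metric: weight = 147 ÷ 2.2 = 66.8182 kg; height = (5×12 + 7) × 2.54 = 67 × 2.54 = 170.18 cm.
Mifflin-St Jeor (female): BMR = 10(66.8182) + 6.25(170.18) − 5(29) − 161 = 668.1818 + 1063.625 − 145 − 161 = 1425.8068 kcal/day.
TEE = BMR × activity factor = 1425.8068 × 1.7 = 2423.8716 kcal/day.

2424 kilocalories per day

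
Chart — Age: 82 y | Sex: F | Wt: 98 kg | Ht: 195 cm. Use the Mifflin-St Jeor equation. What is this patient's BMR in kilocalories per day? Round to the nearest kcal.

1628 kilocalories per day

Mifflin-St Jeor (female): BMR = 10(98) + 6.25(195) − 5(82) − 161 = 980 + 1218.75 − 410 − 161 = 1627.75 kcal/day.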